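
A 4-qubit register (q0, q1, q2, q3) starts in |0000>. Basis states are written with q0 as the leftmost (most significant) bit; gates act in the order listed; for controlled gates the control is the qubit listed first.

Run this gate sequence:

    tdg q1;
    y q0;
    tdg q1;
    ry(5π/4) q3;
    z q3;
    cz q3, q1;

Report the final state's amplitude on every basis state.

The resulting statevector has amplitude -I*sqrt(2 - sqrt(2))/2 on |1000>, -I*sqrt(sqrt(2) + 2)/2 on |1001>, and 0 on every other basis state.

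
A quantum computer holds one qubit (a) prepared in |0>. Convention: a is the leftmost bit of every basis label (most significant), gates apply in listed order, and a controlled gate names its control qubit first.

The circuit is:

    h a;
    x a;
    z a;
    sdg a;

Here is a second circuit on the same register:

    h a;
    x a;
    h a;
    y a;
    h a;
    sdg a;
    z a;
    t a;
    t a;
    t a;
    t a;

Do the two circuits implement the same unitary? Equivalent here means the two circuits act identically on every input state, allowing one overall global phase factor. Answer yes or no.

No — the two circuits implement different unitaries, even allowing a global phase.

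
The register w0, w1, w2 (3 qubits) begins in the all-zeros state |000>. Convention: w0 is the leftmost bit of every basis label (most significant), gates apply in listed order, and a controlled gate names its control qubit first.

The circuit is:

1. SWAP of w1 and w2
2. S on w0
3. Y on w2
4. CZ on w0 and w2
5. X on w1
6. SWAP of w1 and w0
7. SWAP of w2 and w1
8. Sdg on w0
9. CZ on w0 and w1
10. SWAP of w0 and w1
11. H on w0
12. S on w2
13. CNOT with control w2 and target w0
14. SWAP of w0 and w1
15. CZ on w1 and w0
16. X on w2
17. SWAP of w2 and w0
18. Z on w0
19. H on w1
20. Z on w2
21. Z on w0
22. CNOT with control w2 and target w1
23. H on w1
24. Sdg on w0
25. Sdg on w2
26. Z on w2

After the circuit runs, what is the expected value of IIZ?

The observable IIZ averages to -1.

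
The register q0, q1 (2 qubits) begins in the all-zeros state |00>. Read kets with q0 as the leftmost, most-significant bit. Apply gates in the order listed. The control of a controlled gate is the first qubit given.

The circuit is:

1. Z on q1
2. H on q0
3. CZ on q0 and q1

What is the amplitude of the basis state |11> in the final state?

|11> carries amplitude 0 in the final state.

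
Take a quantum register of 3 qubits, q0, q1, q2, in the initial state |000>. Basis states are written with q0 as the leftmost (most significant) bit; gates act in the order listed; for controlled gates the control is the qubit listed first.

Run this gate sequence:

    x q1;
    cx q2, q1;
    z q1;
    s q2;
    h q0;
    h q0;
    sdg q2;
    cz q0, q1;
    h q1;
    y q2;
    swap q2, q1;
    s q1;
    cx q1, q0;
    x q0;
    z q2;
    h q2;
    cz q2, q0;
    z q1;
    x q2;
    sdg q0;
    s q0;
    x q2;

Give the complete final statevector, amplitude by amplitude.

The final amplitudes are -1 on |010>, and 0 on every other basis state. Key observation: gates 4-7 undo each other exactly, leaving only the rest of the circuit to track.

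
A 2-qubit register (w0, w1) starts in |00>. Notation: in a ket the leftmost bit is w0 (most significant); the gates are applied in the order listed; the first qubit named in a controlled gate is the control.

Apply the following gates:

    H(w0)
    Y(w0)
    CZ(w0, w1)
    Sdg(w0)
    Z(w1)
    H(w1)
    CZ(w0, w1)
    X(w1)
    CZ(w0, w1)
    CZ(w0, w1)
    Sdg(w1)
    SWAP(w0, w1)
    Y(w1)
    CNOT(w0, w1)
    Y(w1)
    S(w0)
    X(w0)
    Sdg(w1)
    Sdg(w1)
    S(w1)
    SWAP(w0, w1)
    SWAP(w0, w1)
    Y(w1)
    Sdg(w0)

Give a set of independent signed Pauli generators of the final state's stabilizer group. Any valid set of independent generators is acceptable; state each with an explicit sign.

One valid set of independent stabilizer generators is +XI, +IX (any independent generating set of the same group is equally correct).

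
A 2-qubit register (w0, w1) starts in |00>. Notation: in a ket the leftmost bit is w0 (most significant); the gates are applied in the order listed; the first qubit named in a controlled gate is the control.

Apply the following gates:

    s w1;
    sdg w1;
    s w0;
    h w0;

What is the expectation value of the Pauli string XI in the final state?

The observable XI averages to 1. Key observation: gates 1-2 undo each other exactly, leaving only the rest of the circuit to track.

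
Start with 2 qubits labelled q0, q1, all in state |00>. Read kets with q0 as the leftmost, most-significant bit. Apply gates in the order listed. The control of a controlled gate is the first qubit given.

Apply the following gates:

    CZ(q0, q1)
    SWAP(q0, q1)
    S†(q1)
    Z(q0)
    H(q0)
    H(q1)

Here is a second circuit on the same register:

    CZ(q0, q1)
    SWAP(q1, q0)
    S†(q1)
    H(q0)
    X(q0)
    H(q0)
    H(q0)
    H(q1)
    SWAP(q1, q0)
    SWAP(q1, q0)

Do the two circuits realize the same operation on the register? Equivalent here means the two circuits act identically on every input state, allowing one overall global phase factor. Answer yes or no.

Yes, they are equivalent — the unitaries differ by at most a global phase.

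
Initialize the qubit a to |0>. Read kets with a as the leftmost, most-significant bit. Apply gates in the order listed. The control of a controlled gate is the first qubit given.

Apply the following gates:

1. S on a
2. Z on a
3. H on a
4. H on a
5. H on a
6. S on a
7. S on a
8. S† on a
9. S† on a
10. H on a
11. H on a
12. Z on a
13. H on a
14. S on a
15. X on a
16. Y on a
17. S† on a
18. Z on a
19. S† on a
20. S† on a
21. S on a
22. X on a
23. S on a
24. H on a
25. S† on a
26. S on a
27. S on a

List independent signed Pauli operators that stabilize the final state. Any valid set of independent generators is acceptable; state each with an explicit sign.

One valid set of independent stabilizer generators is +Y (any independent generating set of the same group is equally correct). Key observation: gates 4-11 undo each other exactly, leaving only the rest of the circuit to track.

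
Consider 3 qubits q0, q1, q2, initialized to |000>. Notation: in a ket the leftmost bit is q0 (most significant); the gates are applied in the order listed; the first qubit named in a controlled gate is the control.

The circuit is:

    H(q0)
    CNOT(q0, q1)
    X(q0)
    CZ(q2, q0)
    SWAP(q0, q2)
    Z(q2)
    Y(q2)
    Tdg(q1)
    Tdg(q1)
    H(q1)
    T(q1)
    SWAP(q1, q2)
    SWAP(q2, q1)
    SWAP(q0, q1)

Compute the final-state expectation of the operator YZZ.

In the final state, YZZ has expectation sqrt(2)/2.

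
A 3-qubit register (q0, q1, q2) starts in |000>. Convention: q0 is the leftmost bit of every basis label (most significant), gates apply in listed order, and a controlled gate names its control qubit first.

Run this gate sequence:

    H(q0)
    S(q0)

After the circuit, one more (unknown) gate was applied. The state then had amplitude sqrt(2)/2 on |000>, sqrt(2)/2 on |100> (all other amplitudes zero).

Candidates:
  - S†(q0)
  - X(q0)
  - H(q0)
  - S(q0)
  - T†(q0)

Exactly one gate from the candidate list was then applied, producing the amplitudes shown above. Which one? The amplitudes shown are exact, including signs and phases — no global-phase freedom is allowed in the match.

It was S†(q0) that produced the state shown.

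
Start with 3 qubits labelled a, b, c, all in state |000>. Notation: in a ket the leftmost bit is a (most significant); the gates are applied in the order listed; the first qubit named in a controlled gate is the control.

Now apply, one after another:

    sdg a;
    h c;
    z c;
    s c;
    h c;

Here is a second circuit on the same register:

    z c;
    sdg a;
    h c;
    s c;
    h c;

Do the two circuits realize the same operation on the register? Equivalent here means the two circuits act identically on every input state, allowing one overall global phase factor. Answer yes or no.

No: there is an input state on which the two circuits produce genuinely different outputs (not merely differing by a phase).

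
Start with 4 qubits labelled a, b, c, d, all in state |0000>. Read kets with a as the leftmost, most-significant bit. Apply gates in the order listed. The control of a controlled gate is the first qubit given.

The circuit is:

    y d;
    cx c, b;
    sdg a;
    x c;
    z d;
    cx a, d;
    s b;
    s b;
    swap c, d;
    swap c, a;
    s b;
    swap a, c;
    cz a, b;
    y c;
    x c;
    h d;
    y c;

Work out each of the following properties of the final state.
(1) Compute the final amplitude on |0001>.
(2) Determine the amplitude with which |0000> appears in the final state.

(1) |0001> carries amplitude -sqrt(2)*I/2 in the final state.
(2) |0000> carries amplitude sqrt(2)*I/2 in the final state.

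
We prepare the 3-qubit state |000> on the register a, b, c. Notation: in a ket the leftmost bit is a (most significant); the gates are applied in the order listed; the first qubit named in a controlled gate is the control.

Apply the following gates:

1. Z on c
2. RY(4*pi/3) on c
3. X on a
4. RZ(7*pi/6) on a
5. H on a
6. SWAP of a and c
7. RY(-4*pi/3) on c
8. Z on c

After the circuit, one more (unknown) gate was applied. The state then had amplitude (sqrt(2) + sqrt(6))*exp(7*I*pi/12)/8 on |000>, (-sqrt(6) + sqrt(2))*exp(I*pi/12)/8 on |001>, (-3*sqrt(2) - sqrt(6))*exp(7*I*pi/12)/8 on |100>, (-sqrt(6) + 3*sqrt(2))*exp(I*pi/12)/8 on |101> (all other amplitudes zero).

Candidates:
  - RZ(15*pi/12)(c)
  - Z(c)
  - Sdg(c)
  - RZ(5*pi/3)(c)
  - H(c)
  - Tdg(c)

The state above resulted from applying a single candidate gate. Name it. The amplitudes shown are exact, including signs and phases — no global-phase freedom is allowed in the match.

The applied gate was Sdg(c).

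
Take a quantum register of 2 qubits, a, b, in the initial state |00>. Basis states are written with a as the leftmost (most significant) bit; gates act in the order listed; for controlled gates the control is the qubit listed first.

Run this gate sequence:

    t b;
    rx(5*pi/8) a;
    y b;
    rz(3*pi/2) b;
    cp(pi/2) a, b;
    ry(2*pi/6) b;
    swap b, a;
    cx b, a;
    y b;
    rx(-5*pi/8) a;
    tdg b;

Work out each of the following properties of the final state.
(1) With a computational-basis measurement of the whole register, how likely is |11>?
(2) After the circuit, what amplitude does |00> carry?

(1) Outcome |11> occurs with probability -3*sqrt(2 - sqrt(2))/16 - sqrt(2)/32 + 5/16.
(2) |00> carries amplitude sqrt(2 - sqrt(2))*exp(I*pi/4)/8 + exp(I*pi/4)/4 + sqrt(3)*sqrt(sqrt(2) + 2)*exp(3*I*pi/4)/8 in the final state.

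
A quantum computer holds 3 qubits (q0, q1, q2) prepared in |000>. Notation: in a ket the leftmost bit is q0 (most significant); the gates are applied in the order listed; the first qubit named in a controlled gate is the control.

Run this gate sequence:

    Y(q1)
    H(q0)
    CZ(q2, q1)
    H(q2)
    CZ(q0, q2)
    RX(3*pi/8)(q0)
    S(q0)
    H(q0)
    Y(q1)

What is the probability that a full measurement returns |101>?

The probability of measuring |101> is 1/4.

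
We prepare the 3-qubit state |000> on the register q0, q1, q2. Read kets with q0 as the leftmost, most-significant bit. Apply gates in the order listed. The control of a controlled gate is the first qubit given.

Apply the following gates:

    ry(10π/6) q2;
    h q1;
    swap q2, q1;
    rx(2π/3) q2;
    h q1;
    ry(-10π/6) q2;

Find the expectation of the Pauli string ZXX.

The expectation value of ZXX is 1/4.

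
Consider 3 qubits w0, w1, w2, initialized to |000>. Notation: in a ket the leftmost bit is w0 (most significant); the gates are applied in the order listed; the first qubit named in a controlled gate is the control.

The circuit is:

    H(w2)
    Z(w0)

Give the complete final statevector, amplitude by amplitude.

The final amplitudes are sqrt(2)/2 on |000>, sqrt(2)/2 on |001>, and 0 on every other basis state.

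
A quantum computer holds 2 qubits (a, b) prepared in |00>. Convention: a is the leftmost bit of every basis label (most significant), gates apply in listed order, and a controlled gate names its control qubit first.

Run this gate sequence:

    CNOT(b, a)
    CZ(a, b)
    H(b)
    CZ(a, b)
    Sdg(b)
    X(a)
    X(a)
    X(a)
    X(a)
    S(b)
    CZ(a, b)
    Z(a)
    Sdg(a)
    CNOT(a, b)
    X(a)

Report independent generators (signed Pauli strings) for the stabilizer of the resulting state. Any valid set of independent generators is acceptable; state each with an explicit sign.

The stabilizer group can be generated by +IX, -ZI, among other valid generating sets. Key observation: gates 4-11 undo each other exactly, leaving only the rest of the circuit to track.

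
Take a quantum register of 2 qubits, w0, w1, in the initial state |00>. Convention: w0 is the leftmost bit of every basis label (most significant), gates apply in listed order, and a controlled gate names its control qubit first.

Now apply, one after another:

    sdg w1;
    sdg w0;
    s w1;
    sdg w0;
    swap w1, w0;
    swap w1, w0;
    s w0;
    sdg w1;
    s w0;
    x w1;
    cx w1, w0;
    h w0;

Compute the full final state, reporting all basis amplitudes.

The final amplitudes are 0 on |00>, sqrt(2)/2 on |01>, 0 on |10>, -sqrt(2)/2 on |11>. Key observation: steps 2-9 multiply out to the identity, so the circuit reduces to the remaining gates.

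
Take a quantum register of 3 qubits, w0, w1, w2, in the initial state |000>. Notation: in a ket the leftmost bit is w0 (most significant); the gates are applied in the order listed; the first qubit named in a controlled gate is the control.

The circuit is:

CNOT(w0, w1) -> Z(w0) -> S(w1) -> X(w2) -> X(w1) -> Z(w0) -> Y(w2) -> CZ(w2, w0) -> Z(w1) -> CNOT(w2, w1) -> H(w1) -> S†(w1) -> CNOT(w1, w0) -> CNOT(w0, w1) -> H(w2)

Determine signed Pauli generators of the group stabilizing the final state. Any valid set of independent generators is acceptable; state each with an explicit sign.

The final state is stabilized by the group generated by +YII, +IIX, +IZI; other independent generating sets are equally valid.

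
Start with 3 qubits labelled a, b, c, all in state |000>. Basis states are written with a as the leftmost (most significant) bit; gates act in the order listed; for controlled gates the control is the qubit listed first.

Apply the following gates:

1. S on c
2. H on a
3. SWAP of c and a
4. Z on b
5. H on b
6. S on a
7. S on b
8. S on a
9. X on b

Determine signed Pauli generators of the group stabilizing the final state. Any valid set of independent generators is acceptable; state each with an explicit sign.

The stabilizer group can be generated by -IYI, +IIX, +ZII, among other valid generating sets.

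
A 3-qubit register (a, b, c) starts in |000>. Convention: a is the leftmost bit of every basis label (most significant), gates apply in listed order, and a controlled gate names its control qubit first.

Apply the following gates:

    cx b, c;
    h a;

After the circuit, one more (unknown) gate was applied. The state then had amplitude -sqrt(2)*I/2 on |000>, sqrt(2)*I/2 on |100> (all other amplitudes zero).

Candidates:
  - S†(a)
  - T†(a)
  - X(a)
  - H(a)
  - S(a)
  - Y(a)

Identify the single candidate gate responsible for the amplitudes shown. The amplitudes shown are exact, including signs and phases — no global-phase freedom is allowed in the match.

The unique candidate consistent with the amplitudes is Y(a).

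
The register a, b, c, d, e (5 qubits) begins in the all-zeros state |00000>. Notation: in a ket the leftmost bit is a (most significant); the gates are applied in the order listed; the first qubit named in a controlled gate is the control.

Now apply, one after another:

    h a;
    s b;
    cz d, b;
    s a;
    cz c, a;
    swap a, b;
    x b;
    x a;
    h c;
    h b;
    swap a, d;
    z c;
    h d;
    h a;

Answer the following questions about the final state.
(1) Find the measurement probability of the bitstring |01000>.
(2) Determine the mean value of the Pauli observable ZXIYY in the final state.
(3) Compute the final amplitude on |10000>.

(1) The probability of measuring |01000> is 1/16.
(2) In the final state, ZXIYY has expectation 0.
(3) The amplitude on |10000> is sqrt(2)*(1 + I)/8.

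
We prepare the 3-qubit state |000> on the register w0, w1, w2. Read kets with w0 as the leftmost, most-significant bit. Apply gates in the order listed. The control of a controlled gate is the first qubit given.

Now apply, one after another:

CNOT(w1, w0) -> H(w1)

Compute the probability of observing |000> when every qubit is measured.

The probability of measuring |000> is 1/2.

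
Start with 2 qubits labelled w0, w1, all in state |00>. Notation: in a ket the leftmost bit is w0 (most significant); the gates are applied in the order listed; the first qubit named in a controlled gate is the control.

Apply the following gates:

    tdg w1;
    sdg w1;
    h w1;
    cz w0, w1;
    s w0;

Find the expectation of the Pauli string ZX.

The observable ZX averages to 1.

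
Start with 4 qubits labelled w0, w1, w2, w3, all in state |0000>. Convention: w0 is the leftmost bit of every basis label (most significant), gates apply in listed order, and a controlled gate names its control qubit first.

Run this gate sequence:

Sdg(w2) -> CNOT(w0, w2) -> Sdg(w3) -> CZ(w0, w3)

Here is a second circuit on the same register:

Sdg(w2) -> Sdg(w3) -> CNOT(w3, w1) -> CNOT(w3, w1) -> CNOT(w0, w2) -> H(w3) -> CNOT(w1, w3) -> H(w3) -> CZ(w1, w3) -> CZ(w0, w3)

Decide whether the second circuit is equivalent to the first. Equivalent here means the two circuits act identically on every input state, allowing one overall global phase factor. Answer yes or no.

Yes: on every input state the two circuits agree up to one overall phase factor.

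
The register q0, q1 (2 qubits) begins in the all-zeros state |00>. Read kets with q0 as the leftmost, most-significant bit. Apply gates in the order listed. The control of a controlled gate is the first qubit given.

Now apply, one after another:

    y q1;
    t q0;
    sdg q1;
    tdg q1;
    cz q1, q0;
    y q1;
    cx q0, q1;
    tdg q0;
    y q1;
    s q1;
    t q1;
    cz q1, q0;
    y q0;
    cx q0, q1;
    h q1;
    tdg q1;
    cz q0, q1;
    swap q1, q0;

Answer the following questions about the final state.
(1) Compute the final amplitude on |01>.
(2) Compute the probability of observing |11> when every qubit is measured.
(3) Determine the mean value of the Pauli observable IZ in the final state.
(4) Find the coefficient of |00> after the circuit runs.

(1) The amplitude on |01> is -sqrt(2)/2.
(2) Outcome |11> occurs with probability 1/2.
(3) The expectation value of IZ is -1.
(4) The final state's coefficient on |00> equals 0.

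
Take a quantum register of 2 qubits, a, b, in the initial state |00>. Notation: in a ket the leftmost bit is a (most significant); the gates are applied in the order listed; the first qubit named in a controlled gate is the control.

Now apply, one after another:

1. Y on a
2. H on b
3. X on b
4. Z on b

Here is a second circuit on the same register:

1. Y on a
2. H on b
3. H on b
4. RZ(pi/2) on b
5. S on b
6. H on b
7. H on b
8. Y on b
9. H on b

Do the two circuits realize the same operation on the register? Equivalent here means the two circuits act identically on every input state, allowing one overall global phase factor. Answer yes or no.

No, they are not equivalent — no single phase factor reconciles the two unitaries.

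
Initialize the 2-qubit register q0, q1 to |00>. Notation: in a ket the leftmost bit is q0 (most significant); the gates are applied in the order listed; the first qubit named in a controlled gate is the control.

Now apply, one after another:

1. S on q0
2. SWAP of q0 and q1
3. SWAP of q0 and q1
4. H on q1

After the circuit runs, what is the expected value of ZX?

The expectation value of ZX is 1. Key observation: the block from step 2 through step 3 cancels to the identity and can be dropped.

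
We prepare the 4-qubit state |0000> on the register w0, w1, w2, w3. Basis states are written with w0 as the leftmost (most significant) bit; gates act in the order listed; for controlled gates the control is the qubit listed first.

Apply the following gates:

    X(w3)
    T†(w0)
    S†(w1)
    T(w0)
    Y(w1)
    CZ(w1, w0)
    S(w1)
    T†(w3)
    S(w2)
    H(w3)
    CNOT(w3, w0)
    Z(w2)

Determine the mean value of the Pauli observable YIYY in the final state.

In the final state, YIYY has expectation 0.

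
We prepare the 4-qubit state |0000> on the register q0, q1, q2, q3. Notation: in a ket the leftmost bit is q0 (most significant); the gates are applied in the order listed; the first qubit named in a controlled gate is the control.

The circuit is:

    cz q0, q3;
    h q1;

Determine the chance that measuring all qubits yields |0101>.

A full measurement returns |0101> with probability 0.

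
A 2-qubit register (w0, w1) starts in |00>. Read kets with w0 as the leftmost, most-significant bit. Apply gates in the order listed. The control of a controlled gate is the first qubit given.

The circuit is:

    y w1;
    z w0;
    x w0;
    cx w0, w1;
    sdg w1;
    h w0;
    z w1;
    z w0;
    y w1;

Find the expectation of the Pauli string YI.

The expectation value of YI is 0.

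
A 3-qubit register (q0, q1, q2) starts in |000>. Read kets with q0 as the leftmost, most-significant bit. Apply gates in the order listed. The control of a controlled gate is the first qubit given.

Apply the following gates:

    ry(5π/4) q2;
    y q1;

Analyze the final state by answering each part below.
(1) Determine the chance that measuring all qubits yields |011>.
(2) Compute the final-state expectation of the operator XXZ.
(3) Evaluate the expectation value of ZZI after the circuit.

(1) The probability of measuring |011> is sqrt(2)/4 + 1/2.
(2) The observable XXZ averages to 0.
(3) The expectation value of ZZI is -1.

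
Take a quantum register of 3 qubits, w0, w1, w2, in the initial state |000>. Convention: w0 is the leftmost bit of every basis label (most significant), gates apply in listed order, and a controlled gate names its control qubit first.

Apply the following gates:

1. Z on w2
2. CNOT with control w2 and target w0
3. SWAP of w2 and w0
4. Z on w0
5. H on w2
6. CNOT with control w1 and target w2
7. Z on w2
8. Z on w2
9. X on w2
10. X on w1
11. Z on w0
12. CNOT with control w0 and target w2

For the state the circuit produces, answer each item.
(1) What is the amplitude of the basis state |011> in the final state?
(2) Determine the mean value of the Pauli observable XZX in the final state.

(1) The final state's coefficient on |011> equals sqrt(2)/2.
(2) The observable XZX averages to 0.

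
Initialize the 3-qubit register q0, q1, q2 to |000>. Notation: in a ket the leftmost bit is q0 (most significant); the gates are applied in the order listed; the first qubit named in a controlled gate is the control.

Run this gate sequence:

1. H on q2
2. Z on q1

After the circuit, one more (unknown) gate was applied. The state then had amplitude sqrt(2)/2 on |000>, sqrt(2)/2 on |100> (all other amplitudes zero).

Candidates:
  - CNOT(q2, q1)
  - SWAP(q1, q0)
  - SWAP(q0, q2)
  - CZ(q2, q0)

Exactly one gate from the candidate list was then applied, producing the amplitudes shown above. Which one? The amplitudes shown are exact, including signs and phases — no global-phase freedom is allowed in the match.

The applied gate was SWAP(q0, q2).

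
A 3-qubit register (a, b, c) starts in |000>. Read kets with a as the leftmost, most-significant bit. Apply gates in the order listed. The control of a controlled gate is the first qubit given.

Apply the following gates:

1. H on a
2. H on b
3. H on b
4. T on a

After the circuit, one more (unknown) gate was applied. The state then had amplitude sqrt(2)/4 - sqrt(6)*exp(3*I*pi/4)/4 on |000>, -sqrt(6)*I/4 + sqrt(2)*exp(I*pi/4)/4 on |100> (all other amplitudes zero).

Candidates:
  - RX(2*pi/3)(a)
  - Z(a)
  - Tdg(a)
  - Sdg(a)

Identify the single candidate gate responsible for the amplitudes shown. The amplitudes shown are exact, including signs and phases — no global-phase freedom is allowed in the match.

The unique candidate consistent with the amplitudes is RX(2*pi/3)(a).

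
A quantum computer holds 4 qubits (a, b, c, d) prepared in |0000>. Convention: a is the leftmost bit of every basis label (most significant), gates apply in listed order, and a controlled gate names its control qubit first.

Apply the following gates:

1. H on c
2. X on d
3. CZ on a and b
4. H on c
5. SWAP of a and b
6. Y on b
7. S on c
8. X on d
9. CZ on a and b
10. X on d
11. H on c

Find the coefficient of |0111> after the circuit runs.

|0111> carries amplitude sqrt(2)*I/2 in the final state.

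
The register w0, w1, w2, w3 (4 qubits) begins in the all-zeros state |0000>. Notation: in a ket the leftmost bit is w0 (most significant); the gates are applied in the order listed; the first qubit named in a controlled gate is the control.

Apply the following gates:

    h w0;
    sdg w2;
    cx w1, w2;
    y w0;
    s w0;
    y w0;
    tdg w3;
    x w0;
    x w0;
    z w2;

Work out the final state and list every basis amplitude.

After the circuit, the state carries amplitude sqrt(2)*I/2 on |0000>, sqrt(2)/2 on |1000>, and 0 on every other basis state. Key observation: gates 8-9 undo each other exactly, leaving only the rest of the circuit to track.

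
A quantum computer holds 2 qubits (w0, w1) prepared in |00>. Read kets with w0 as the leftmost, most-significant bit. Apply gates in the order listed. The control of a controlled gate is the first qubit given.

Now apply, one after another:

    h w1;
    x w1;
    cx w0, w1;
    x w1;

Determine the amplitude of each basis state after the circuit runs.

The resulting statevector has amplitude sqrt(2)/2 on |00>, sqrt(2)/2 on |01>, 0 on |10>, 0 on |11>.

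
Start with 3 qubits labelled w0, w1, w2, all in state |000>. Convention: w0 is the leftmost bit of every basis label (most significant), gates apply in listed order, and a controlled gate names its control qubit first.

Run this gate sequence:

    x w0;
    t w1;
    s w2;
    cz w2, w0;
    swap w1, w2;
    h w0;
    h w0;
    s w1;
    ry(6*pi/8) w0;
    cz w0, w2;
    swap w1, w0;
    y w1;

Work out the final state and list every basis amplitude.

After the circuit, the state carries amplitude -I*sqrt(2 - sqrt(2))/2 on |000>, -I*sqrt(sqrt(2) + 2)/2 on |010>, and 0 on every other basis state. Key observation: the block from step 6 through step 7 cancels to the identity and can be dropped.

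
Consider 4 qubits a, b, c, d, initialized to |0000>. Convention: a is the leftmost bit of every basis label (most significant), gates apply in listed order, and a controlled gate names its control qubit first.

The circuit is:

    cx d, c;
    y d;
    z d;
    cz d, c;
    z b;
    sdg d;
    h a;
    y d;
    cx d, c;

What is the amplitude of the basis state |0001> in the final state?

The amplitude on |0001> is 0.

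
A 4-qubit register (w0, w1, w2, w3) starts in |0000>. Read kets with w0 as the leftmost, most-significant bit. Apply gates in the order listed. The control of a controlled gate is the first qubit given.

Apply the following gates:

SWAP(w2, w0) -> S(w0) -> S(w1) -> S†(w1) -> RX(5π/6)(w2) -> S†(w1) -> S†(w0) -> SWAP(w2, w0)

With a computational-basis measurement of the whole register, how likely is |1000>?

A full measurement returns |1000> with probability sqrt(3)/4 + 1/2.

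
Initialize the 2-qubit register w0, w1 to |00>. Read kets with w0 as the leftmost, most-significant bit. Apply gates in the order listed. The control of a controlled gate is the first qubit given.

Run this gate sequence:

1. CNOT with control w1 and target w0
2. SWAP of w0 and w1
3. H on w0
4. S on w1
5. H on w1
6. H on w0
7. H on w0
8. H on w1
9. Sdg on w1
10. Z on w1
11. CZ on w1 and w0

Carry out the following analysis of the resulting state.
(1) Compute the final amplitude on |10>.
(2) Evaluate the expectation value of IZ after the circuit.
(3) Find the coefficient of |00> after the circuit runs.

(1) The final state's coefficient on |10> equals sqrt(2)/2. Key observation: the block from step 5 through step 8 cancels to the identity and can be dropped.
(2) In the final state, IZ has expectation 1.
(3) The amplitude on |00> is sqrt(2)/2.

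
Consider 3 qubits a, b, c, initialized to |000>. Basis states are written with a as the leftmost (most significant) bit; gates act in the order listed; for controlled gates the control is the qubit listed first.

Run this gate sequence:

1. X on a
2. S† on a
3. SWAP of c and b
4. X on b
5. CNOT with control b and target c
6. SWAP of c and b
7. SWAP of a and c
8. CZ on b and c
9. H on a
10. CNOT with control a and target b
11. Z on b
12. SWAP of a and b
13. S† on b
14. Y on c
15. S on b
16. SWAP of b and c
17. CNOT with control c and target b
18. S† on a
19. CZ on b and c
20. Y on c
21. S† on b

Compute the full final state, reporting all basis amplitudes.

The final amplitudes are -sqrt(2)/2 on |010>, -sqrt(2)/2 on |101>, and 0 on every other basis state.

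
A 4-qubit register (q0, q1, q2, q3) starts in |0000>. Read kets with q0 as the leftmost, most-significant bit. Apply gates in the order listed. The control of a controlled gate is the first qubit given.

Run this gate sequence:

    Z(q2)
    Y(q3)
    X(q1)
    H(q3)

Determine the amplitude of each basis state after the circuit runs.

The final amplitudes are sqrt(2)*I/2 on |0100>, -sqrt(2)*I/2 on |0101>, and 0 on every other basis state.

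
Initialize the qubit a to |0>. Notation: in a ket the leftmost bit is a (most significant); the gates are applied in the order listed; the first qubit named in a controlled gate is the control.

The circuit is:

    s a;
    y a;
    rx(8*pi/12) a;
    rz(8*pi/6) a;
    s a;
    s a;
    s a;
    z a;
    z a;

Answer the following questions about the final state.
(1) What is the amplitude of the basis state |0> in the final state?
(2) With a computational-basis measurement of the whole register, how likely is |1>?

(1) The amplitude on |0> is -sqrt(3)*exp(I*pi/3)/2.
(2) Outcome |1> occurs with probability 1/4.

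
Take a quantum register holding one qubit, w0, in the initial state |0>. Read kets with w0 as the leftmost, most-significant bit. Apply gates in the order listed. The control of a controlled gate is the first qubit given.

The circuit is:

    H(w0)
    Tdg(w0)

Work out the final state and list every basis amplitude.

The final amplitudes are sqrt(2)/2 on |0>, -sqrt(2)*exp(3*I*pi/4)/2 on |1>.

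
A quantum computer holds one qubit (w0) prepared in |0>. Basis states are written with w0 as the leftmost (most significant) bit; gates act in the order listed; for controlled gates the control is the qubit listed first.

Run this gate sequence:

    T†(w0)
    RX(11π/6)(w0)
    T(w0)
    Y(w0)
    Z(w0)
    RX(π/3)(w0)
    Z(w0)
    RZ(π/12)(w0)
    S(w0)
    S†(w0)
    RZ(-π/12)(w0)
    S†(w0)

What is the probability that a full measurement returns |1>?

A full measurement returns |1> with probability sqrt(6)/16 + sqrt(3)/8 + 1/2. Key observation: the block from step 8 through step 11 cancels to the identity and can be dropped.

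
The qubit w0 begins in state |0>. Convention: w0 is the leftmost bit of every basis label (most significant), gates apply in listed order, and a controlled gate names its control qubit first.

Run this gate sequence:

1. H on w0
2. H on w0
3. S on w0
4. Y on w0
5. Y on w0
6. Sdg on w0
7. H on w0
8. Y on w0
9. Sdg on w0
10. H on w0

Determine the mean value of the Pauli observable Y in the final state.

The observable Y averages to -1. Key observation: the block from step 2 through step 7 cancels to the identity and can be dropped.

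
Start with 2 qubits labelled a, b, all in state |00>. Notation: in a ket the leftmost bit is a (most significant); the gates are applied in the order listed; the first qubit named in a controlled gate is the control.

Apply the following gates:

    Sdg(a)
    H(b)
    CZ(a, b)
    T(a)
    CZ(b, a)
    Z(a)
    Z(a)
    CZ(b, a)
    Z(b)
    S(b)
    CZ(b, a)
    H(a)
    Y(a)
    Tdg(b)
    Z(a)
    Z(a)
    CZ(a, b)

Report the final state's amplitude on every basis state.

The resulting statevector has amplitude -I/2 on |00>, exp(3*I*pi/4)/2 on |01>, I/2 on |10>, exp(3*I*pi/4)/2 on |11>.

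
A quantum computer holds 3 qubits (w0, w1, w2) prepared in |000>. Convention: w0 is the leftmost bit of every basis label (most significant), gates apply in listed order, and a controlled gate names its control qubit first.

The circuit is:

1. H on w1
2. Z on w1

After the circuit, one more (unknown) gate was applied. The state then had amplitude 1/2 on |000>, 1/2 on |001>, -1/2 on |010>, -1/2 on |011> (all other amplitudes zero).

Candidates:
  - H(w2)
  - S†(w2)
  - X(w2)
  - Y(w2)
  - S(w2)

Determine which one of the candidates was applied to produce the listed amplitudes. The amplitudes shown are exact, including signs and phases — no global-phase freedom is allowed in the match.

The applied gate was H(w2).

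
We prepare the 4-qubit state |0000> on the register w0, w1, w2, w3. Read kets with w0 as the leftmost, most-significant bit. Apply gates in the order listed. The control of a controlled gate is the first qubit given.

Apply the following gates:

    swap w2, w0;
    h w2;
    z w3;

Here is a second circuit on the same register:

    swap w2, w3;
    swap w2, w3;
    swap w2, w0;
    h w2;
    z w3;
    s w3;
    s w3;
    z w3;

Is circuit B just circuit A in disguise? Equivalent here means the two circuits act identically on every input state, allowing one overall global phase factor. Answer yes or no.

Yes — the two circuits implement the same unitary up to a global phase.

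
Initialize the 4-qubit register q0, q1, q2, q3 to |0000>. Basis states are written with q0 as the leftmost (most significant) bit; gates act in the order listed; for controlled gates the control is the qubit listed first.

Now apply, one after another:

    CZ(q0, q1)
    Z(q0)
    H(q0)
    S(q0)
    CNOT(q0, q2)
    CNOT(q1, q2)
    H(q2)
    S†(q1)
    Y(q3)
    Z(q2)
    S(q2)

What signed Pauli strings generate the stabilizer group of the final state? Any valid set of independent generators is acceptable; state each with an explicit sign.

One valid set of independent stabilizer generators is +YIZI, -ZIYI, +IZII, -IIIZ (any independent generating set of the same group is equally correct).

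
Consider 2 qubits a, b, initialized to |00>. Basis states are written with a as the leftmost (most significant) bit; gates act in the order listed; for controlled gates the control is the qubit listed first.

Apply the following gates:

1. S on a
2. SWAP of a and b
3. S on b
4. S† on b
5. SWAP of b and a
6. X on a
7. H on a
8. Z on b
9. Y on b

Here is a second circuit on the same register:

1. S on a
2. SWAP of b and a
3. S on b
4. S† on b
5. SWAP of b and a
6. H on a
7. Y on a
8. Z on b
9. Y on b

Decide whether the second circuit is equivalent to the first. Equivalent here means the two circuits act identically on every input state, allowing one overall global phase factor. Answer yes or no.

No — the two circuits implement different unitaries, even allowing a global phase.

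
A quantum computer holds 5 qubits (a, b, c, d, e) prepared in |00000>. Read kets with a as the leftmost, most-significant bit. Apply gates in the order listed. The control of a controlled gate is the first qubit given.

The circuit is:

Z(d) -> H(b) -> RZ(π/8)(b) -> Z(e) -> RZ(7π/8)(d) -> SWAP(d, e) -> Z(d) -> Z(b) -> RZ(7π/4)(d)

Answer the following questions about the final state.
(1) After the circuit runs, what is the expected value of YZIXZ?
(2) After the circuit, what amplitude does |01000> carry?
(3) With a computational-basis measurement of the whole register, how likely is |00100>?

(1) The observable YZIXZ averages to 0.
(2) |01000> carries amplitude -sqrt(2)*exp(3*I*pi/4)/2 in the final state.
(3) A full measurement returns |00100> with probability 0.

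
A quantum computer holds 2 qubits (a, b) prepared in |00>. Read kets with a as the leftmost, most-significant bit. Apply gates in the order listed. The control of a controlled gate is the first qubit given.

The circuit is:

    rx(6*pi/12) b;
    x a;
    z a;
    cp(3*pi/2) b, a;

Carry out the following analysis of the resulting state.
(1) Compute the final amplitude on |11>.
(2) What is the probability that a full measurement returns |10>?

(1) |11> carries amplitude sqrt(2)/2 in the final state.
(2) The probability of measuring |10> is 1/2.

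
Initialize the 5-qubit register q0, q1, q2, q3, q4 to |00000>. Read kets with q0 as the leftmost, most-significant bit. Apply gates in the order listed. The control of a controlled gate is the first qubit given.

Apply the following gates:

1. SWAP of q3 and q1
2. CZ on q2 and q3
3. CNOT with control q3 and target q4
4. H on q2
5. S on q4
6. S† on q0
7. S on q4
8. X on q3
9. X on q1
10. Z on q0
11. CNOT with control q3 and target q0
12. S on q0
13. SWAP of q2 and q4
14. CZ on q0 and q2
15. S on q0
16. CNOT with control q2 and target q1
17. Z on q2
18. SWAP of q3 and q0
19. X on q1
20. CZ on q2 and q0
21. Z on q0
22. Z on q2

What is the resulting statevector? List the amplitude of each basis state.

After the circuit, the state carries amplitude sqrt(2)/2 on |10010>, sqrt(2)/2 on |10011>, and 0 on every other basis state.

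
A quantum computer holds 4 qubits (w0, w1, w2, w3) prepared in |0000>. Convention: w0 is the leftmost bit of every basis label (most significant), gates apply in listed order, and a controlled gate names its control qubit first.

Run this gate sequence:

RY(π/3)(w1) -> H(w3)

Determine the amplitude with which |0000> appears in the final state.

The amplitude on |0000> is sqrt(6)/4.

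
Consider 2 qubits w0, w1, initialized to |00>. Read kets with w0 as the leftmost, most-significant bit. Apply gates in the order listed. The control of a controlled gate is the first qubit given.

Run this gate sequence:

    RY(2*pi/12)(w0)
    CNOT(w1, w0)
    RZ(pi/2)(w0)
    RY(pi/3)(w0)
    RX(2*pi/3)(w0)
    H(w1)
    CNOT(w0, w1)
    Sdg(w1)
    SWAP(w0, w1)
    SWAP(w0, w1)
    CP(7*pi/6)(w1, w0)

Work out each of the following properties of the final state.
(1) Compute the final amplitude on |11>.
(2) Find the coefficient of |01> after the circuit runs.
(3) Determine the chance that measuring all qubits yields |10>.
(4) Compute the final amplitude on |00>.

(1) The final state's coefficient on |11> equals (-1 + sqrt(3) - 2*sqrt(3)*I)*exp(5*I*pi/12)/8.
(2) The amplitude on |01> is (-2*sqrt(3) + I + sqrt(3)*I)*exp(I*pi/4)/8.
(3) A full measurement returns |10> with probability 1/4 - sqrt(3)/32.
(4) |00> carries amplitude (-sqrt(3) - 1 - 2*sqrt(3)*I)*exp(I*pi/4)/8 in the final state.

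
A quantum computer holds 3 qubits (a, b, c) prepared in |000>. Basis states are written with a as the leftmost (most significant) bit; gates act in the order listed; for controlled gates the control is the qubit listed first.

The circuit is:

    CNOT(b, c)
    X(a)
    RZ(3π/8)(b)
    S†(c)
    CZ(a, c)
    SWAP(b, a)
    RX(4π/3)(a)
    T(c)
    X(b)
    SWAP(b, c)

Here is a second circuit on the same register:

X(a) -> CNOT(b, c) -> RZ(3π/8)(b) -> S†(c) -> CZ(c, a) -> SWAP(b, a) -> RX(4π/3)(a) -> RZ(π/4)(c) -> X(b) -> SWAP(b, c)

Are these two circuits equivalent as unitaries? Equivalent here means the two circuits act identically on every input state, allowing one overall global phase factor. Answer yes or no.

Yes: on every input state the two circuits agree up to one overall phase factor.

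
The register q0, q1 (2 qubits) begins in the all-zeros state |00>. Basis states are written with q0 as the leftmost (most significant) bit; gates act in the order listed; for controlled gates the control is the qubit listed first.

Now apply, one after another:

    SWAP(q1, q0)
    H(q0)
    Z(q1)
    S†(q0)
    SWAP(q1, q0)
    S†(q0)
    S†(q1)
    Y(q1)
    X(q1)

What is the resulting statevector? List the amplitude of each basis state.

After the circuit, the state carries amplitude sqrt(2)*I/2 on |00>, sqrt(2)*I/2 on |01>, 0 on |10>, 0 on |11>.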